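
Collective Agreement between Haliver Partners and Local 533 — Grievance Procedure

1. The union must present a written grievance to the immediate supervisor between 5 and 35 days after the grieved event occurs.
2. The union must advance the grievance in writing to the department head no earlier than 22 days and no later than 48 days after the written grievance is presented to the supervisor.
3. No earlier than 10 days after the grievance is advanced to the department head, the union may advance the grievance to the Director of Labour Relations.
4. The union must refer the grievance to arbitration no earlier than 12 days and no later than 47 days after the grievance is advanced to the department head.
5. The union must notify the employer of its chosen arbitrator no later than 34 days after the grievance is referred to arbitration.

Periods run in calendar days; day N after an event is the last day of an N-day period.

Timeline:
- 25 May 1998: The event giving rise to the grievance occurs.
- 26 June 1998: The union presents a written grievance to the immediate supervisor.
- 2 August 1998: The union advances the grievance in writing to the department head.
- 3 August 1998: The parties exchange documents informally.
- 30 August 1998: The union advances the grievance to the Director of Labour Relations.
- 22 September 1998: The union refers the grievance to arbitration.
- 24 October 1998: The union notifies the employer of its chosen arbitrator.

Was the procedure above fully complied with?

No

Step 1: the window is 5–35 days after 25 May 1998 (when the grieved event occurs), so 30 May 1998 through 29 June 1998; 26 June 1998 falls inside that range.
Step 2: the window is 22–48 days after 26 June 1998 (when the written grievance is presented to the supervisor), so 18 July 1998 through 13 August 1998; 2 August 1998 falls inside that range.
Step 3: the earliest permitted date is 10 days after 2 August 1998 (when the grievance is advanced to the department head), i.e. 12 August 1998; 30 August 1998 is on or after that date.
Step 4: the window is 12–47 days after 2 August 1998 (when the grievance is advanced to the department head), so 14 August 1998 through 18 September 1998; done 22 September 1998 — 4 days after the window closed.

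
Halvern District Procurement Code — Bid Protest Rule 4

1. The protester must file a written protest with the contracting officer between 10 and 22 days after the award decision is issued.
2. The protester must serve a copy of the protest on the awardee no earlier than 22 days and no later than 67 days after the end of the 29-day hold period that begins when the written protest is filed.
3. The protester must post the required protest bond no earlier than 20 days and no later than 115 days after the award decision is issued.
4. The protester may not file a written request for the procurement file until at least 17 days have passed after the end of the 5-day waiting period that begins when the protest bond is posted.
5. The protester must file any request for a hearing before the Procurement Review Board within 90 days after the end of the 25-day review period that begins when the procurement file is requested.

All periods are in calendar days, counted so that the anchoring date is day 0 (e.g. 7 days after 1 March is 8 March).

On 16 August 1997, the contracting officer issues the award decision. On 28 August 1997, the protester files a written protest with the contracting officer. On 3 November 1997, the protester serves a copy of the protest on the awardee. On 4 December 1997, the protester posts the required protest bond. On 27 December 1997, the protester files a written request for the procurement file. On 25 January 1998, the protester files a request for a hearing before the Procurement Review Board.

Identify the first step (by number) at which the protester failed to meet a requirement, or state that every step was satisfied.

Step 1: the window is 10–22 days after 16 August 1997 (when the award decision is issued), so 26 August 1997 through 7 September 1997; done 28 August 1997 — within the window.
Step 2: the window is 22–67 days after 26 September 1997 (end of the 29-day hold period, which began when the written protest is filed on 28 August 1997), so 18 October 1997 through 2 December 1997; 3 November 1997 falls inside that range.
Step 3: the window is 20–115 days after 16 August 1997 (when the award decision is issued), so 5 September 1997 through 9 December 1997; 4 December 1997 falls inside that range.
Step 4: the earliest permitted date is 17 days after 9 December 1997 (end of the 5-day waiting period, which began when the protest bond is posted on 4 December 1997), i.e. 26 December 1997; 27 December 1997 is on or after that date.
Step 5: 90 days after 21 January 1998 (end of the 25-day review period, which began when the procurement file is requested on 27 December 1997) is 21 April 1998; done 25 January 1998 — timely.

None — every step was satisfied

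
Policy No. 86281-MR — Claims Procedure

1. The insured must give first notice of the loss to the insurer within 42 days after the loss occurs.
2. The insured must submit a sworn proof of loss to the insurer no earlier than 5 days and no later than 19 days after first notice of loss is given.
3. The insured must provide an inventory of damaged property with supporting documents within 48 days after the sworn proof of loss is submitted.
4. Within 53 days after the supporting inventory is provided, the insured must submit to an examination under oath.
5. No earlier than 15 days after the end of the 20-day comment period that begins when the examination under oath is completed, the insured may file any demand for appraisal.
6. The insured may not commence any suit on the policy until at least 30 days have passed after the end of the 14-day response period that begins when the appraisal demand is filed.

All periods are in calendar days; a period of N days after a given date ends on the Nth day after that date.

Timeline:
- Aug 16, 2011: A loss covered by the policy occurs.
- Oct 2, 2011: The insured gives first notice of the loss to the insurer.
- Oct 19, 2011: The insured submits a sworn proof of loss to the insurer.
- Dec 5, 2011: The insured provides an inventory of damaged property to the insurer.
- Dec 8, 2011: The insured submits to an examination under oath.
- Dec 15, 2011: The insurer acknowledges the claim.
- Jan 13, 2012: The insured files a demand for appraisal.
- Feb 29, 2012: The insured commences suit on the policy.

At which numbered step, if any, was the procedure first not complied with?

Step 1

(1) due by Aug 16, 2011 + 42 days = Sep 27, 2011; done Oct 2, 2011 — 5 days late.
The analysis stops there.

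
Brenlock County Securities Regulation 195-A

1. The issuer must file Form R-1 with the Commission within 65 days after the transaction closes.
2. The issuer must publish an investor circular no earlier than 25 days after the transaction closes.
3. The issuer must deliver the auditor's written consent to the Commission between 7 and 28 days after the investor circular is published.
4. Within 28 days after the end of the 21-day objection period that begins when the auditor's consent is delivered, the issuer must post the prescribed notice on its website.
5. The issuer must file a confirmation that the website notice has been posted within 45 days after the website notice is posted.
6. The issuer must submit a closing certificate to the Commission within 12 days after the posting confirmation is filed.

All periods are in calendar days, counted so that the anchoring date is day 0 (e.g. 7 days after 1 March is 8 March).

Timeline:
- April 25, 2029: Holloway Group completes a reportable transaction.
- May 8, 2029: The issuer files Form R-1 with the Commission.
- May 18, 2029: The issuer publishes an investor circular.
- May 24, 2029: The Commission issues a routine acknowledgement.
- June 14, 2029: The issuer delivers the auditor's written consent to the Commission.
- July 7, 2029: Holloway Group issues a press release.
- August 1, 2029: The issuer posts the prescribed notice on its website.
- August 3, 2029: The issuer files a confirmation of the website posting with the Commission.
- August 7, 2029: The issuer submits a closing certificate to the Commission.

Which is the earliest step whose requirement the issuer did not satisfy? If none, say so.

Step 2

(1) due by April 25, 2029 + 65 days = June 29, 2029; done May 8, 2029 — timely.
(2) permitted from April 25, 2029 + 25 days = May 20, 2029 onward; acted on May 18, 2029, 2 days prematurely.
The analysis stops there.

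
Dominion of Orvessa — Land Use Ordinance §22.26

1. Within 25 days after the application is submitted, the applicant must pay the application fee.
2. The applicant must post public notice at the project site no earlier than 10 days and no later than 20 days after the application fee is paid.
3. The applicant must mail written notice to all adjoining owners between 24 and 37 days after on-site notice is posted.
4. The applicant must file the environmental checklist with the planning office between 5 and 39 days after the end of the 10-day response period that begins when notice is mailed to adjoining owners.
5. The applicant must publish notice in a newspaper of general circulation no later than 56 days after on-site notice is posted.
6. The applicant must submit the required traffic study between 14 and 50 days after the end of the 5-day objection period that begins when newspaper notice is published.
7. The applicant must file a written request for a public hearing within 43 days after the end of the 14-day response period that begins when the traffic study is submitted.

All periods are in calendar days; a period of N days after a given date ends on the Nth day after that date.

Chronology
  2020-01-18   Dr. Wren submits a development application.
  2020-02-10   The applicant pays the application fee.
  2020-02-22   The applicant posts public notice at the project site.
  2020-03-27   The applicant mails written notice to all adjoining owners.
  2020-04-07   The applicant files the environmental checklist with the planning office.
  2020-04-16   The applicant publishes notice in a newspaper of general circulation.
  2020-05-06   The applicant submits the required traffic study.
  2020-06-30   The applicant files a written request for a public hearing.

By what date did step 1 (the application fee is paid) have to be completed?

Step 1 runs from 2020-01-18, when the application is submitted. 25 days after 2020-01-18 is 2020-02-12.

2020-02-12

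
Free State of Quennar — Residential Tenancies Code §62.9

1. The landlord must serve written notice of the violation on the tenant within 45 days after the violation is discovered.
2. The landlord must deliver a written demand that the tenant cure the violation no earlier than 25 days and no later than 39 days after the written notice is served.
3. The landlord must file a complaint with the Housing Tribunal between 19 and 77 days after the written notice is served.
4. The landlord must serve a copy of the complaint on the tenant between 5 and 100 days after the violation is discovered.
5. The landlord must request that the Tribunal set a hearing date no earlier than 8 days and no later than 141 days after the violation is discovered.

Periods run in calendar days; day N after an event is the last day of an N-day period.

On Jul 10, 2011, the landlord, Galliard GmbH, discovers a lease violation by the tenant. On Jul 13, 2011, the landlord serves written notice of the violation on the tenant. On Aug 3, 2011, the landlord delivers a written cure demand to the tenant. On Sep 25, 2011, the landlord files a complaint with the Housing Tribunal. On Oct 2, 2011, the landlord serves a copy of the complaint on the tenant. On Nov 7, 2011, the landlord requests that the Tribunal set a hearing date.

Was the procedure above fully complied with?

No

(1) due by Jul 10, 2011 + 45 days = Aug 24, 2011; Jul 13, 2011 is within that limit.
(2) the permitted window runs from Jul 13, 2011 + 25 = Aug 7, 2011 to Jul 13, 2011 + 39 = Aug 21, 2011; Aug 3, 2011 is 4 days too early.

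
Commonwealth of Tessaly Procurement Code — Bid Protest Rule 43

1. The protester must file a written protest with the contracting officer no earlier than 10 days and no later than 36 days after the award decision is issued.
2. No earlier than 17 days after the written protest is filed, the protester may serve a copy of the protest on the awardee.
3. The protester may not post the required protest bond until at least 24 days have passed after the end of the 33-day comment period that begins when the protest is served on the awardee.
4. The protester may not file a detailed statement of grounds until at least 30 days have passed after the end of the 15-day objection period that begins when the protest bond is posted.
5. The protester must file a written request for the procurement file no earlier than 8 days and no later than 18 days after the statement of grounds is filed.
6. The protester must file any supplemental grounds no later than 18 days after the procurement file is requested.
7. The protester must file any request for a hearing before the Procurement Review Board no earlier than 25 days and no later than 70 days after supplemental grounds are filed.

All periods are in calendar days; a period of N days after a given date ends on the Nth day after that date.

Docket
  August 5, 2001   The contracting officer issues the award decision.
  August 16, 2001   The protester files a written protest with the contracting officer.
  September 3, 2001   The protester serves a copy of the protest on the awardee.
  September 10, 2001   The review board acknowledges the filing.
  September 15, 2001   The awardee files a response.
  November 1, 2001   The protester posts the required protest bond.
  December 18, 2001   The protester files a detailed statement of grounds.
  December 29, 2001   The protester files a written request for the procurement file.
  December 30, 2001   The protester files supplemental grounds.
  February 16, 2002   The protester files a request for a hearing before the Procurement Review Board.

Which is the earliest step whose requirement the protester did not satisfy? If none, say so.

None — every step was satisfied

Step 1: the window is 10–36 days after August 5, 2001 (when the award decision is issued), so August 15, 2001 through September 10, 2001; August 16, 2001 falls inside that range.
Step 2: the earliest permitted date is 17 days after August 16, 2001 (when the written protest is filed), i.e. September 2, 2001; September 3, 2001 is on or after that date.
Step 3: the earliest permitted date is 24 days after October 6, 2001 (end of the 33-day comment period, which began when the protest is served on the awardee on September 3, 2001), i.e. October 30, 2001; done November 1, 2001, after the minimum wait.
Step 4: the earliest permitted date is 30 days after November 16, 2001 (end of the 15-day objection period, which began when the protest bond is posted on November 1, 2001), i.e. December 16, 2001; done December 18, 2001 — permitted.
Step 5: the window is 8–18 days after December 18, 2001 (when the statement of grounds is filed), so December 26, 2001 through January 5, 2002; December 29, 2001 falls inside that range.
Step 6: 18 days after December 29, 2001 (when the procurement file is requested) is January 16, 2002; December 30, 2001 is within that limit.
Step 7: the window is 25–70 days after December 30, 2001 (when supplemental grounds are filed), so January 24, 2002 through March 10, 2002; done February 16, 2002, which is between those dates.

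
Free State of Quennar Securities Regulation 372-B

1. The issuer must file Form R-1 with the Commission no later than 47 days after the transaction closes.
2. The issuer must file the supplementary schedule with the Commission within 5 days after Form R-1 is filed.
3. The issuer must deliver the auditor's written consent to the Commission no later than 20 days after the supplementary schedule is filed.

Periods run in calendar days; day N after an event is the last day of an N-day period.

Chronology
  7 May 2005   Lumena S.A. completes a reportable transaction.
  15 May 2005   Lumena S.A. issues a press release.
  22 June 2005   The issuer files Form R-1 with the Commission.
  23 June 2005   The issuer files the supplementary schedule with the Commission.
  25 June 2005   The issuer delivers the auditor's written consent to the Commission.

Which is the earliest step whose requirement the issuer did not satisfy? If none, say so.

None — every step was satisfied

Step 1 — counting 47 days from 7 May 2005 (when the transaction closes) gives a deadline of 23 June 2005; done 22 June 2005 — timely.
Step 2 — counting 5 days from 22 June 2005 (when Form R-1 is filed) gives a deadline of 27 June 2005; 23 June 2005 is within that limit.
Step 3 — counting 20 days from 23 June 2005 (when the supplementary schedule is filed) gives a deadline of 13 July 2005; done 25 June 2005 — timely.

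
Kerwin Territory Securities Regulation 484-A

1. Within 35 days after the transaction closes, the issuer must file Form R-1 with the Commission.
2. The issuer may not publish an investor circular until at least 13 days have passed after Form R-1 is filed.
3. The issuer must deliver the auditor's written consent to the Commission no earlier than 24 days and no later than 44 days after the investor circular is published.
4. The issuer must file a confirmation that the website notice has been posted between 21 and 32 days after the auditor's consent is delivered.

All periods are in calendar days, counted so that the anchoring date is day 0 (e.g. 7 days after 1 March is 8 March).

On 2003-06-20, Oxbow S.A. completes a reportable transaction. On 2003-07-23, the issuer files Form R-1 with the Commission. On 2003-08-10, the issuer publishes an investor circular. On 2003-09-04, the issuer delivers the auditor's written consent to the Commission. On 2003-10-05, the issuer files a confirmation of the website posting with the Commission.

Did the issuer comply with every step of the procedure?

Yes

Step 1: 35 days after 2003-06-20 (when the transaction closes) is 2003-07-25; done 2003-07-23 — timely.
Step 2: the earliest permitted date is 13 days after 2003-07-23 (when Form R-1 is filed), i.e. 2003-08-05; done 2003-08-10, after the minimum wait.
Step 3: the window is 24–44 days after 2003-08-10 (when the investor circular is published), so 2003-09-03 through 2003-09-23; 2003-09-04 falls inside that range.
Step 4: the window is 21–32 days after 2003-09-04 (when the auditor's consent is delivered), so 2003-09-25 through 2003-10-06; 2003-10-05 falls inside that range.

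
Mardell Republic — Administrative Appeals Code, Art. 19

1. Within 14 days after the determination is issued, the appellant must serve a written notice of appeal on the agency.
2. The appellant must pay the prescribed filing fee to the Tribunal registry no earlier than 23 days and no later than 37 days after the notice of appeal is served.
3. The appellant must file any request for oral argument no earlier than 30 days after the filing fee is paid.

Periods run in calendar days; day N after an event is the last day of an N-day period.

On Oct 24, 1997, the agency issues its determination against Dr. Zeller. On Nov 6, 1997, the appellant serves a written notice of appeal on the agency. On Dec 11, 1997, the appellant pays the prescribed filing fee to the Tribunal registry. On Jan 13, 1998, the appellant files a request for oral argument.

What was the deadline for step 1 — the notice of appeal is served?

Step 1 runs from Oct 24, 1997, when the determination is issued. 14 days after Oct 24, 1997 is Nov 7, 1997.

Nov 7, 1997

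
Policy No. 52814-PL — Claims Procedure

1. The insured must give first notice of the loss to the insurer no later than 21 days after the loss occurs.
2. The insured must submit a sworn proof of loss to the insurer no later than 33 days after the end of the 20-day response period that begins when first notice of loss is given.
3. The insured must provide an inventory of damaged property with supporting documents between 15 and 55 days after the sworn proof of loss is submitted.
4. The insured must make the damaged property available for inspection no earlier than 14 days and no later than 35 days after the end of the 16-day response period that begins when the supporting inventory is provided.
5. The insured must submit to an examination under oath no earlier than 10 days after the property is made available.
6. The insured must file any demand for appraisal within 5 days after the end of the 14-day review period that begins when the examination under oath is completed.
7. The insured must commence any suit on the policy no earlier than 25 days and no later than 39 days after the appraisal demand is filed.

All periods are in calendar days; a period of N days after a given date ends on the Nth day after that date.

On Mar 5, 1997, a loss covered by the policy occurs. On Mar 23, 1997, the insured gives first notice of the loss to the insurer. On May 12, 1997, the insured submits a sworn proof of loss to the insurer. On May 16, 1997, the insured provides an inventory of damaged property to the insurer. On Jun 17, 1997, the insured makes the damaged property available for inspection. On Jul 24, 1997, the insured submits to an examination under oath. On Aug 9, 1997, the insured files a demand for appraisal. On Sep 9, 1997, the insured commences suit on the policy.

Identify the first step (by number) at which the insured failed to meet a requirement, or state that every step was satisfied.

(1) due by Mar 5, 1997 + 21 days = Mar 26, 1997; Mar 23, 1997 is within that limit.
(2) due by Apr 12, 1997 + 33 days = May 15, 1997; done May 12, 1997 — timely.
(3) the permitted window runs from May 12, 1997 + 15 = May 27, 1997 to May 12, 1997 + 55 = Jul 6, 1997; May 16, 1997 is 11 days too early.
That is the first point of non-compliance.

Step 3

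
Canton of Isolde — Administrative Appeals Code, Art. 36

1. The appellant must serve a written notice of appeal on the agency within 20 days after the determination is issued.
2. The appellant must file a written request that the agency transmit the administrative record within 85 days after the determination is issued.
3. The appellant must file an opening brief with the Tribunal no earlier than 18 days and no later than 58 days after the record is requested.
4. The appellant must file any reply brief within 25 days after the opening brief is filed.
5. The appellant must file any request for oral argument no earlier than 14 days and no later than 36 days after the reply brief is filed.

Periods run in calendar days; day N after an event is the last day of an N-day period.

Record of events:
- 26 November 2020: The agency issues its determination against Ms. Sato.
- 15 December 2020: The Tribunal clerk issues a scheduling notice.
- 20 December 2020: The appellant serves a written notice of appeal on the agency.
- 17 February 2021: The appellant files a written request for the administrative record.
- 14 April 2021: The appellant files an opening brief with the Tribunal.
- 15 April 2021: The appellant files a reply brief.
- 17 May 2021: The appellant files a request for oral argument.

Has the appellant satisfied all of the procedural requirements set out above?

No

Step 1: 20 days after 26 November 2020 (when the determination is issued) is 16 December 2020; 20 December 2020 misses that deadline by 4 days.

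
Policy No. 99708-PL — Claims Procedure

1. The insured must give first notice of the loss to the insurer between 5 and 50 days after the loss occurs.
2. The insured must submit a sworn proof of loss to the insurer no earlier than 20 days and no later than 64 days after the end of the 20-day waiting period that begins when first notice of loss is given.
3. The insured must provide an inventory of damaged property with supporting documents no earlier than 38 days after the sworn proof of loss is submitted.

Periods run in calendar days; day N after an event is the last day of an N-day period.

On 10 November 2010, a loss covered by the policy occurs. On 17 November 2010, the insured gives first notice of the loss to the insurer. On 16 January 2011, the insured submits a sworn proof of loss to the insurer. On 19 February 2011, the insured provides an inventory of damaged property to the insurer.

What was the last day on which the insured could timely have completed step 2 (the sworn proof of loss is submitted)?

9 February 2011

First notice of loss is given on 17 November 2010; the 20-day waiting period therefore ends 7 December 2010, and step 2 runs from that date. The window is 20–64 days after 7 December 2010; it closes on 9 February 2011.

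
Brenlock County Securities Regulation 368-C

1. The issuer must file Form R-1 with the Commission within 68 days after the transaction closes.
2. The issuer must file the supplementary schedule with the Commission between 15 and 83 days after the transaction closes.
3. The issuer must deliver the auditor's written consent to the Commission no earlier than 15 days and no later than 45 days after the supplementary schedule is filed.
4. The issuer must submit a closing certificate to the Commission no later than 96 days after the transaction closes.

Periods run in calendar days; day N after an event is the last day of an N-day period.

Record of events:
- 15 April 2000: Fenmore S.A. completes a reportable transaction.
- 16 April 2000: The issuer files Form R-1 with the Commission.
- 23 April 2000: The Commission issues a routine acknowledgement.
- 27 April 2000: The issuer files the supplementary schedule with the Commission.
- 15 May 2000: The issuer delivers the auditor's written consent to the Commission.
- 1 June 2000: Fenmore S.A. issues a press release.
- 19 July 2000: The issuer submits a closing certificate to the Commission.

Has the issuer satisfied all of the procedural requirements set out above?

(1) due by 15 April 2000 + 68 days = 22 June 2000; done 16 April 2000 — timely.
(2) the permitted window runs from 15 April 2000 + 15 = 30 April 2000 to 15 April 2000 + 83 = 7 July 2000; done 27 April 2000 — 3 days before the window opened.
The analysis stops there.

No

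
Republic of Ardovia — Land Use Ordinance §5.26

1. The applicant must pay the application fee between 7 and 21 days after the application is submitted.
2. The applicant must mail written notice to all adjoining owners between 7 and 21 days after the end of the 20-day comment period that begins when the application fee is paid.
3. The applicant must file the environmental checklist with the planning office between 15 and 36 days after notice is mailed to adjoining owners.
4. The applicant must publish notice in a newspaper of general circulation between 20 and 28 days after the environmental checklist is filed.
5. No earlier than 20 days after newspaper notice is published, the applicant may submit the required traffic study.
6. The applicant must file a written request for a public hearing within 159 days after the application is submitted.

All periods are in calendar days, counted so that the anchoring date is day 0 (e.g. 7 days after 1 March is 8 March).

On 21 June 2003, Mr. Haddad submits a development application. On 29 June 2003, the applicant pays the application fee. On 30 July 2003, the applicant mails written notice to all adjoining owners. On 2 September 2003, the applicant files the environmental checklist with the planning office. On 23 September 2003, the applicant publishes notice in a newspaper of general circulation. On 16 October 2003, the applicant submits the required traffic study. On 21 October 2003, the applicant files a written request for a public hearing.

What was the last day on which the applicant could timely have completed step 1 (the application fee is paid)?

12 July 2003

Step 1 runs from 21 June 2003, when the application is submitted. The window is 7–21 days after 21 June 2003; it closes on 12 July 2003.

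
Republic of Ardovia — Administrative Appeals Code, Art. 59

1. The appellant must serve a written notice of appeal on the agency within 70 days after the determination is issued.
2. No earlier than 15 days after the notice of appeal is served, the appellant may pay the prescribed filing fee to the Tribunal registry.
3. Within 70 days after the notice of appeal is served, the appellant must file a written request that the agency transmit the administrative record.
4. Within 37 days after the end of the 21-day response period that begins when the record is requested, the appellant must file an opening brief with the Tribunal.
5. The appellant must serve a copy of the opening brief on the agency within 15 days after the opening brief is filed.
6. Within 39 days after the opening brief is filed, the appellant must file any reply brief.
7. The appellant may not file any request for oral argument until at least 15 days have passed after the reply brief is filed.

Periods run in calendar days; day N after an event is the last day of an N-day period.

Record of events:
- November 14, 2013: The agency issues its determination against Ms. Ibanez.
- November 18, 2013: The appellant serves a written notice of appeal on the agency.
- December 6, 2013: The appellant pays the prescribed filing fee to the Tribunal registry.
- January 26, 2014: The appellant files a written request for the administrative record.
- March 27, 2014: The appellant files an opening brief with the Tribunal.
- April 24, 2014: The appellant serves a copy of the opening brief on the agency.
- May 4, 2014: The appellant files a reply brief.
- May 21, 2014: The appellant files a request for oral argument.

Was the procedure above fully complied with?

(1) due by November 14, 2013 + 70 days = January 23, 2014; done November 18, 2013 — timely.
(2) permitted from November 18, 2013 + 15 days = December 3, 2013 onward; December 6, 2013 is on or after that date.
(3) due by November 18, 2013 + 70 days = January 27, 2014; completed January 26, 2014, before the deadline.
(4) due by February 16, 2014 + 37 days = March 25, 2014; March 27, 2014 misses that deadline by 2 days.

No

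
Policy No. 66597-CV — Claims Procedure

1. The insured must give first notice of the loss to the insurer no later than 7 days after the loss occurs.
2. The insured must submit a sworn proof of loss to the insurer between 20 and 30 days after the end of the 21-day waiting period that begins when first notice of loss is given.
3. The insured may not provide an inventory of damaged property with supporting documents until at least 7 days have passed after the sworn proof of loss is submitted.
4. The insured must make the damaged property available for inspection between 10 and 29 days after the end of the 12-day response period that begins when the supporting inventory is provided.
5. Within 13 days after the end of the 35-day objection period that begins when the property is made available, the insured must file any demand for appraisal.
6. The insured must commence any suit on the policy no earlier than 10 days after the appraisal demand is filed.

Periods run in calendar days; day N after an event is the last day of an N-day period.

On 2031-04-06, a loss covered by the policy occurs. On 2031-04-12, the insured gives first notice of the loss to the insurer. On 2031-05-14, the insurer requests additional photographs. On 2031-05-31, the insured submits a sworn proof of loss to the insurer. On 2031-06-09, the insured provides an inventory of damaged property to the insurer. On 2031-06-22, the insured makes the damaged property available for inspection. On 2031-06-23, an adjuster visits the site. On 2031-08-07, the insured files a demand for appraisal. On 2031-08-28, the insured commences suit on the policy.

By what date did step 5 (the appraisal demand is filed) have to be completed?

The property is made available on 2031-06-22; the 35-day objection period therefore ends 2031-07-27, and step 5 runs from that date. 13 days after 2031-07-27 is 2031-08-09.

2031-08-09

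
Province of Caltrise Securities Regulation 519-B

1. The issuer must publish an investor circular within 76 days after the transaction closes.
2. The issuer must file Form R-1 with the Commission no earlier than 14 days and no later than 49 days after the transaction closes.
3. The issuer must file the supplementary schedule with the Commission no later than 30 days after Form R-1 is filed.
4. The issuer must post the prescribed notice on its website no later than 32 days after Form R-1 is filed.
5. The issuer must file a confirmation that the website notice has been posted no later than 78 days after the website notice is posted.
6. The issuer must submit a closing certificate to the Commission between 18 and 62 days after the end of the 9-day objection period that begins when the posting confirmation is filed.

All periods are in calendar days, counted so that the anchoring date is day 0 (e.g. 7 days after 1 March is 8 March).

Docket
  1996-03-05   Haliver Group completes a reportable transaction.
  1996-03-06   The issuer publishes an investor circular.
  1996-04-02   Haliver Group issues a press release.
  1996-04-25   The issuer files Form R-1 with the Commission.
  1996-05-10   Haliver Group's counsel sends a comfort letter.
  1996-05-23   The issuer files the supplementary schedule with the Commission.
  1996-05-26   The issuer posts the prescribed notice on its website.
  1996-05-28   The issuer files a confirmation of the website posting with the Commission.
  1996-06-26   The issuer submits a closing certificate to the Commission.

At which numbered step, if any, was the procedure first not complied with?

Step 1: 76 days after 1996-03-05 (when the transaction closes) is 1996-05-20; done 1996-03-06 — timely.
Step 2: the window is 14–49 days after 1996-03-05 (when the transaction closes), so 1996-03-19 through 1996-04-23; done 1996-04-25 — 2 days after the window closed.
The procedure was therefore not followed at step 2.

Step 2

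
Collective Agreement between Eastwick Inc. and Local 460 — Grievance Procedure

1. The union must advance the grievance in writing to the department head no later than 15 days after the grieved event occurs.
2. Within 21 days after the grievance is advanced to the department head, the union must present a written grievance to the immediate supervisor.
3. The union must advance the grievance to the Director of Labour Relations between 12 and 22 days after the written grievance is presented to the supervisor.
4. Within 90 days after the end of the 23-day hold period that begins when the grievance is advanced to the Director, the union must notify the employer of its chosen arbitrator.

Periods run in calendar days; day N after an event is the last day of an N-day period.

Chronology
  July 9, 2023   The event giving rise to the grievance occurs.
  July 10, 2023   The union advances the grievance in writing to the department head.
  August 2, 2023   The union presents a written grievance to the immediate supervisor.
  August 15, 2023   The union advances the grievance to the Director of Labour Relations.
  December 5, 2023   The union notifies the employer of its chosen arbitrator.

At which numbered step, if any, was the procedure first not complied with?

Step 1 — counting 15 days from July 9, 2023 (when the grieved event occurs) gives a deadline of July 24, 2023; done July 10, 2023 — timely.
Step 2 — counting 21 days from July 10, 2023 (when the grievance is advanced to the department head) gives a deadline of July 31, 2023; done August 2, 2023 — 2 days late.

Step 2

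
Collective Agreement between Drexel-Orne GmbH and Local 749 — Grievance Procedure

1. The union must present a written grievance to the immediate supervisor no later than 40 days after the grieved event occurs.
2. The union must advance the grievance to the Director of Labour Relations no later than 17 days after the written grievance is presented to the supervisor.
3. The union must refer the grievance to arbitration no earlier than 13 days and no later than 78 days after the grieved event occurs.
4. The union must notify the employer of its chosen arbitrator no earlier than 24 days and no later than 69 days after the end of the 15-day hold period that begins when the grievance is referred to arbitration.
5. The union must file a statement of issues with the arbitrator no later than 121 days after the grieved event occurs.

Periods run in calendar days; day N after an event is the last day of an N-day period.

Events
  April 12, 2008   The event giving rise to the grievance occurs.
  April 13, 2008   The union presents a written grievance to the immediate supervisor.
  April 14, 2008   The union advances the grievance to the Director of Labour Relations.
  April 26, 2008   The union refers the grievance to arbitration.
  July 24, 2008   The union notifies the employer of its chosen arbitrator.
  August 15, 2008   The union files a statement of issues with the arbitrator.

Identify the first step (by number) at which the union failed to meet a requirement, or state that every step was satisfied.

Step 4

Step 1 — counting 40 days from April 12, 2008 (when the grieved event occurs) gives a deadline of May 22, 2008; completed April 13, 2008, before the deadline.
Step 2 — counting 17 days from April 13, 2008 (when the written grievance is presented to the supervisor) gives a deadline of April 30, 2008; completed April 14, 2008, before the deadline.
Step 3 — 13 and 78 days from April 12, 2008 (when the grieved event occurs) are April 25, 2008 and June 29, 2008 respectively; April 26, 2008 falls inside that range.
Step 4 — 24 and 69 days from May 11, 2008 (end of the 15-day hold period, which began when the grievance is referred to arbitration on April 26, 2008) are June 4, 2008 and July 19, 2008 respectively; done July 24, 2008 — 5 days after the window closed.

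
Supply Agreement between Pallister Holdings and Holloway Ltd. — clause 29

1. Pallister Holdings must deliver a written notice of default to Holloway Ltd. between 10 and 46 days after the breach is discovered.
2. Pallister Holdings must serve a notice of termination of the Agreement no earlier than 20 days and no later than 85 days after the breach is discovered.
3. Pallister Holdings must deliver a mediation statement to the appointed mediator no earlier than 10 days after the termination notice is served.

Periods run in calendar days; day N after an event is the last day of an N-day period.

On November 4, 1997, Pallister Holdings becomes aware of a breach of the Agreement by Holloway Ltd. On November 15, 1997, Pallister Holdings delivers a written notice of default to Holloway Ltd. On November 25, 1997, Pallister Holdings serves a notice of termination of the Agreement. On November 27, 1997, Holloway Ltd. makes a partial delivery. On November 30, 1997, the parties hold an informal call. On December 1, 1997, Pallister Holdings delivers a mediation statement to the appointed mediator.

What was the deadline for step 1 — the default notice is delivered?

December 20, 1997

Step 1 runs from November 4, 1997, when the breach is discovered. The window is 10–46 days after November 4, 1997; it closes on December 20, 1997.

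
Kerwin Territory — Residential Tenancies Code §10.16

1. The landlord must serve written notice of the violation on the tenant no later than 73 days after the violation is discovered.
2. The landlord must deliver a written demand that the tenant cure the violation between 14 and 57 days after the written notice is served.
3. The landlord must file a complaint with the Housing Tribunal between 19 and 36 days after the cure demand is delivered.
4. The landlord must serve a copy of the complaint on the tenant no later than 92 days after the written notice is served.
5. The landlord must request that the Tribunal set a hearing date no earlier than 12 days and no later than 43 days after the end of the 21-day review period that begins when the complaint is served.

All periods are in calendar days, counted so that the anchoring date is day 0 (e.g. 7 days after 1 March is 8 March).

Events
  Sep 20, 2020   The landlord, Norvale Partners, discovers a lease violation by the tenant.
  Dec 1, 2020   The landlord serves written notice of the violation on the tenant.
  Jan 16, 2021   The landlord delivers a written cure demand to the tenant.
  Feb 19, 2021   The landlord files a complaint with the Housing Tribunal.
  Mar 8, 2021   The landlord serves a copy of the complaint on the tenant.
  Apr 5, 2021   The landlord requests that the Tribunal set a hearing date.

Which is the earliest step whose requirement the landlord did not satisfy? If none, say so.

Step 4

Step 1 — counting 73 days from Sep 20, 2020 (when the violation is discovered) gives a deadline of Dec 2, 2020; done Dec 1, 2020 — timely.
Step 2 — 14 and 57 days from Dec 1, 2020 (when the written notice is served) are Dec 15, 2020 and Jan 27, 2021 respectively; Jan 16, 2021 falls inside that range.
Step 3 — 19 and 36 days from Jan 16, 2021 (when the cure demand is delivered) are Feb 4, 2021 and Feb 21, 2021 respectively; Feb 19, 2021 falls inside that range.
Step 4 — counting 92 days from Dec 1, 2020 (when the written notice is served) gives a deadline of Mar 3, 2021; done Mar 8, 2021 — 5 days late.
No need to go further; step 4 was not satisfied.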